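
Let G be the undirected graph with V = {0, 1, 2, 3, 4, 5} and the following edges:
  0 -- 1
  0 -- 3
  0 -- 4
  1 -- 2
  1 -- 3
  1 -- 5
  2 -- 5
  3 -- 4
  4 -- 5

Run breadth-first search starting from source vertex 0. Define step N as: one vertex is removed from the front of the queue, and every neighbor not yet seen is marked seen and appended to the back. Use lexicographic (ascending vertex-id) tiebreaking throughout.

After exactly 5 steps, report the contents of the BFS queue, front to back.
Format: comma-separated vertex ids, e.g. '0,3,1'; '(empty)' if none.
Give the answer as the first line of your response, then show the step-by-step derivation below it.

5

step 1: dequeue 0; queue=[1,3,4]; order=0
step 2: dequeue 1; queue=[3,4,2,5]; order=0,1
step 3: dequeue 3; queue=[4,2,5]; order=0,1,3
step 4: dequeue 4; queue=[2,5]; order=0,1,3,4
step 5: dequeue 2; queue=[5]; order=0,1,3,4,2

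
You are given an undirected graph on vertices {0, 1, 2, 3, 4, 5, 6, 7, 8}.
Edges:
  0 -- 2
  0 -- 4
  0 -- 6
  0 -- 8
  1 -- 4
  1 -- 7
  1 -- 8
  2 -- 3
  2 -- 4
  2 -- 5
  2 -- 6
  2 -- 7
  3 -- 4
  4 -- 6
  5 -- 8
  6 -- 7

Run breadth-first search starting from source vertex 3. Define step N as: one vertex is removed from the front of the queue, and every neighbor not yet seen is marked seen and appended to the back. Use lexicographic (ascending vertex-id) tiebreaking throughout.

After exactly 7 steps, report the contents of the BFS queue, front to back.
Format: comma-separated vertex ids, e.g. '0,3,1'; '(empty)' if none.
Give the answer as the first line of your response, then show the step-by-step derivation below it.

1,8

step 1: dequeue 3; queue=[2,4]; order=3
step 2: dequeue 2; queue=[4,0,5,6,7]; order=3,2
step 3: dequeue 4; queue=[0,5,6,7,1]; order=3,2,4
step 4: dequeue 0; queue=[5,6,7,1,8]; order=3,2,4,0
step 5: dequeue 5; queue=[6,7,1,8]; order=3,2,4,0,5
step 6: dequeue 6; queue=[7,1,8]; order=3,2,4,0,5,6
step 7: dequeue 7; queue=[1,8]; order=3,2,4,0,5,6,7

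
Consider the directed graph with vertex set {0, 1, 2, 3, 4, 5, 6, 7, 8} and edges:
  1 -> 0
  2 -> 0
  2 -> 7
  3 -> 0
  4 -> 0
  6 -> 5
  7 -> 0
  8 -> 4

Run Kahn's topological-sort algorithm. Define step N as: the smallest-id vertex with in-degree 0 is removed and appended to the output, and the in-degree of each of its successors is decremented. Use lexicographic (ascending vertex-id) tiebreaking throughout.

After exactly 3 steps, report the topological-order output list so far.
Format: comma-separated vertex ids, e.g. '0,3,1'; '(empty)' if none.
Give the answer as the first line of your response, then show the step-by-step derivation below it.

1,2,3

step 1: output 1; order=[1]; indeg=(4,0,0,0,1,1,0,1,0)
step 2: output 2; order=[1,2]; indeg=(3,0,0,0,1,1,0,0,0)
step 3: output 3; order=[1,2,3]; indeg=(2,0,0,0,1,1,0,0,0)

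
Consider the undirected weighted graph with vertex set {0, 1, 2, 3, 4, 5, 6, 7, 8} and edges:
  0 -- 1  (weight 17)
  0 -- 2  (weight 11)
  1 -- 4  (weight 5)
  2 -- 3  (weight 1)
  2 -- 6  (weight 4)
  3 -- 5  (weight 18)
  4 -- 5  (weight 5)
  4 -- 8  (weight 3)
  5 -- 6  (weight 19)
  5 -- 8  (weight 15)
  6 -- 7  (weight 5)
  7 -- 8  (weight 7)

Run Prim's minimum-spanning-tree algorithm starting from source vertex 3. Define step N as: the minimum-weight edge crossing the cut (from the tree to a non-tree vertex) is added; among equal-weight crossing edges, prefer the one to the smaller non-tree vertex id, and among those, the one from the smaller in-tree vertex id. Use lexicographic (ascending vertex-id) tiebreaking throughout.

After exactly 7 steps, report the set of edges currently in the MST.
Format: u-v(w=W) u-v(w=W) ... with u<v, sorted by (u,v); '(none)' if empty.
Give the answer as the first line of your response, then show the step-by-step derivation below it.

1-4(w=5) 2-3(w=1) 2-6(w=4) 4-5(w=5) 4-8(w=3) 6-7(w=5) 7-8(w=7)

step 1: add edge 2-3 (w=1); MST = {2-3(w=1)}
step 2: add edge 2-6 (w=4); MST = {2-3(w=1) 2-6(w=4)}
step 3: add edge 6-7 (w=5); MST = {2-3(w=1) 2-6(w=4) 6-7(w=5)}
step 4: add edge 7-8 (w=7); MST = {2-3(w=1) 2-6(w=4) 6-7(w=5) 7-8(w=7)}
step 5: add edge 4-8 (w=3); MST = {2-3(w=1) 2-6(w=4) 4-8(w=3) 6-7(w=5) 7-8(w=7)}
step 6: add edge 1-4 (w=5); MST = {1-4(w=5) 2-3(w=1) 2-6(w=4) 4-8(w=3) 6-7(w=5) 7-8(w=7)}
step 7: add edge 4-5 (w=5); MST = {1-4(w=5) 2-3(w=1) 2-6(w=4) 4-5(w=5) 4-8(w=3) 6-7(w=5) 7-8(w=7)}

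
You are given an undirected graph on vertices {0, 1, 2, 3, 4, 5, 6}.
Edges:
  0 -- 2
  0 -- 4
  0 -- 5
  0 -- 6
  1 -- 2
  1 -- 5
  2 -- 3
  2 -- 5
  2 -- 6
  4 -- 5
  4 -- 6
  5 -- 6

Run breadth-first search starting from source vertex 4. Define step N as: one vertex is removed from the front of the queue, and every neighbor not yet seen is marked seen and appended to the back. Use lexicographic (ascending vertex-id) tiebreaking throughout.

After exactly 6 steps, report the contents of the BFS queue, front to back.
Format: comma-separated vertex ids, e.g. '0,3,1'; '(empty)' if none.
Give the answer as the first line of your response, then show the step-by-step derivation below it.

3

step 1: dequeue 4; queue=[0,5,6]; order=4
step 2: dequeue 0; queue=[5,6,2]; order=4,0
step 3: dequeue 5; queue=[6,2,1]; order=4,0,5
step 4: dequeue 6; queue=[2,1]; order=4,0,5,6
step 5: dequeue 2; queue=[1,3]; order=4,0,5,6,2
step 6: dequeue 1; queue=[3]; order=4,0,5,6,2,1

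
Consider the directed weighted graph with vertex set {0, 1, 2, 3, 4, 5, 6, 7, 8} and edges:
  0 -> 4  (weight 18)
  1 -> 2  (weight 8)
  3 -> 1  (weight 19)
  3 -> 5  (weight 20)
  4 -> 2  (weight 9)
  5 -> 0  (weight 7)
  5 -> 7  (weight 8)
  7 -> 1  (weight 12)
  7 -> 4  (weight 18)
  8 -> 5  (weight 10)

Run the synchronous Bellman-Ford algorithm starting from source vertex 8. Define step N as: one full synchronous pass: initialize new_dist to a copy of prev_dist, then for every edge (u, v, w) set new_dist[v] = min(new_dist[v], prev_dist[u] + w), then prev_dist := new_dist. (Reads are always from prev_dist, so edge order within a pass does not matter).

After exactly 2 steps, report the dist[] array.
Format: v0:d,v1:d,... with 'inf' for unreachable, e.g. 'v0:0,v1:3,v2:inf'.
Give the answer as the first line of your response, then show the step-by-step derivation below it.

v0:17,v1:inf,v2:inf,v3:inf,v4:inf,v5:10,v6:inf,v7:18,v8:0

step 1: dist = v0:inf,v1:inf,v2:inf,v3:inf,v4:inf,v5:10,v6:inf,v7:inf,v8:0
step 2: dist = v0:17,v1:inf,v2:inf,v3:inf,v4:inf,v5:10,v6:inf,v7:18,v8:0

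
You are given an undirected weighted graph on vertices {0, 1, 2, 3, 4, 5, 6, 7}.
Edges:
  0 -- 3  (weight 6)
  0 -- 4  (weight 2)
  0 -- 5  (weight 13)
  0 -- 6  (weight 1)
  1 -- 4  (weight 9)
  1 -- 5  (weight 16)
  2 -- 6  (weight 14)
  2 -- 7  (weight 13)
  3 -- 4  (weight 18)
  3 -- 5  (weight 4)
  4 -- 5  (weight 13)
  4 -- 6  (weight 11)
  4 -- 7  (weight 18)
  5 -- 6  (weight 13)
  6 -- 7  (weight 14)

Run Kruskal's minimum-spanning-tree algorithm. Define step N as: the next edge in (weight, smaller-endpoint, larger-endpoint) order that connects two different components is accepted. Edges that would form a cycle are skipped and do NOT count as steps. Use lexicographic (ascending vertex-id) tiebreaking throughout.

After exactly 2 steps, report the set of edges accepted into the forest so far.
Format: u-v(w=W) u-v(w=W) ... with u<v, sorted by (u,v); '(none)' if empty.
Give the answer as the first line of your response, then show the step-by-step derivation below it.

0-4(w=2) 0-6(w=1)

step 1: add edge 0-6 (w=1); MST = {0-6(w=1)}
step 2: add edge 0-4 (w=2); MST = {0-4(w=2) 0-6(w=1)}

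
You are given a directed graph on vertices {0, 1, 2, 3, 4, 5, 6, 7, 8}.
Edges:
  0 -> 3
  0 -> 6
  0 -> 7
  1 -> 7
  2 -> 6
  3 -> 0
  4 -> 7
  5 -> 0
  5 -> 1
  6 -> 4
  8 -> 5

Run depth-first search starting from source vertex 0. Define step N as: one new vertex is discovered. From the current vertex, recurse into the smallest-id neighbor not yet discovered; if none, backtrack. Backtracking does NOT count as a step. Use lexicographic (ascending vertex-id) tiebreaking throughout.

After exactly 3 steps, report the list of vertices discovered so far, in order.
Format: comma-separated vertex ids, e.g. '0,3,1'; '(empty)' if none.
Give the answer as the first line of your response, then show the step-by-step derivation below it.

0,3,6

step 1: discover 0; path=0; order=0
step 2: discover 3; path=0>3; order=0,3
step 3: discover 6; path=0>6; order=0,3,6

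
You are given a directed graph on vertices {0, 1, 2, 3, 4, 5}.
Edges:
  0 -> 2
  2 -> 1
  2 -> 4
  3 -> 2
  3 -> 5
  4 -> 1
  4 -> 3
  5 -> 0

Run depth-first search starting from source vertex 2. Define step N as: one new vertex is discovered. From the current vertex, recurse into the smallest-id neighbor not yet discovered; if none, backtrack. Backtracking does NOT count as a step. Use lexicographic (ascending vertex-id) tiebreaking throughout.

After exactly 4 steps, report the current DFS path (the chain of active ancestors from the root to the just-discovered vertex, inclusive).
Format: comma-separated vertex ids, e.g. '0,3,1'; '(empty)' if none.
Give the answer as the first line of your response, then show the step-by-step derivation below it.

2,4,3

step 1: discover 2; path=2; order=2
step 2: discover 1; path=2>1; order=2,1
step 3: discover 4; path=2>4; order=2,1,4
step 4: discover 3; path=2>4>3; order=2,1,4,3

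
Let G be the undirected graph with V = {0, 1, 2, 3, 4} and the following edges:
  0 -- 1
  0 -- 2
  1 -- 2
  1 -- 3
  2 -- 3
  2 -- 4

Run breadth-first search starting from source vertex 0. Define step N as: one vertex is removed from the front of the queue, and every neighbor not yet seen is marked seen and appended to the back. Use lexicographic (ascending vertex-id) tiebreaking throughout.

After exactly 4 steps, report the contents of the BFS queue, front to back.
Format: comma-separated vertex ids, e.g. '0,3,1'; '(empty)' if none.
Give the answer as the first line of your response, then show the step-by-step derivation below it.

4

step 1: dequeue 0; queue=[1,2]; order=0
step 2: dequeue 1; queue=[2,3]; order=0,1
step 3: dequeue 2; queue=[3,4]; order=0,1,2
step 4: dequeue 3; queue=[4]; order=0,1,2,3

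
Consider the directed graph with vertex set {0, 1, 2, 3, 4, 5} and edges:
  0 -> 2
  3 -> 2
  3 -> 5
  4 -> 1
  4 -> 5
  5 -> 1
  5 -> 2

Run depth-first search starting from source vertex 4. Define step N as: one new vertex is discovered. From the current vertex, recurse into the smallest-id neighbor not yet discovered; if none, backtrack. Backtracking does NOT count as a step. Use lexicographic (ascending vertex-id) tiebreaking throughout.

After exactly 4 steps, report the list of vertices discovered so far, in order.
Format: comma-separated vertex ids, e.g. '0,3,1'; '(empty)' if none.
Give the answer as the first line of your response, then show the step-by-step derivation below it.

4,1,5,2

step 1: discover 4; path=4; order=4
step 2: discover 1; path=4>1; order=4,1
step 3: discover 5; path=4>5; order=4,1,5
step 4: discover 2; path=4>5>2; order=4,1,5,2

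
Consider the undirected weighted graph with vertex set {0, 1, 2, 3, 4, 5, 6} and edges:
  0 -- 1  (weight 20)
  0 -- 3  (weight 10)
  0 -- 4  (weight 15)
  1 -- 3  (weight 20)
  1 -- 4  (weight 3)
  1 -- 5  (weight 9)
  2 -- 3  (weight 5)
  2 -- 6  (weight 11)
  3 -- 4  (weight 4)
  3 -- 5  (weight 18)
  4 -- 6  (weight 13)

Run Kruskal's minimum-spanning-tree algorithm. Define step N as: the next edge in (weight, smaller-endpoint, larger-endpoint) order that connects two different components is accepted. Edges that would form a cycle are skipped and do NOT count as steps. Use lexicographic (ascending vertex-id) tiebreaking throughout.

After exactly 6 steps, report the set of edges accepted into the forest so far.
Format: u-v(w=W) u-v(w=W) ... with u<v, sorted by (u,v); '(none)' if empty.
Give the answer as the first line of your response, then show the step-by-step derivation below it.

0-3(w=10) 1-4(w=3) 1-5(w=9) 2-3(w=5) 2-6(w=11) 3-4(w=4)

step 1: add edge 1-4 (w=3); MST = {1-4(w=3)}
step 2: add edge 3-4 (w=4); MST = {1-4(w=3) 3-4(w=4)}
step 3: add edge 2-3 (w=5); MST = {1-4(w=3) 2-3(w=5) 3-4(w=4)}
step 4: add edge 1-5 (w=9); MST = {1-4(w=3) 1-5(w=9) 2-3(w=5) 3-4(w=4)}
step 5: add edge 0-3 (w=10); MST = {0-3(w=10) 1-4(w=3) 1-5(w=9) 2-3(w=5) 3-4(w=4)}
step 6: add edge 2-6 (w=11); MST = {0-3(w=10) 1-4(w=3) 1-5(w=9) 2-3(w=5) 2-6(w=11) 3-4(w=4)}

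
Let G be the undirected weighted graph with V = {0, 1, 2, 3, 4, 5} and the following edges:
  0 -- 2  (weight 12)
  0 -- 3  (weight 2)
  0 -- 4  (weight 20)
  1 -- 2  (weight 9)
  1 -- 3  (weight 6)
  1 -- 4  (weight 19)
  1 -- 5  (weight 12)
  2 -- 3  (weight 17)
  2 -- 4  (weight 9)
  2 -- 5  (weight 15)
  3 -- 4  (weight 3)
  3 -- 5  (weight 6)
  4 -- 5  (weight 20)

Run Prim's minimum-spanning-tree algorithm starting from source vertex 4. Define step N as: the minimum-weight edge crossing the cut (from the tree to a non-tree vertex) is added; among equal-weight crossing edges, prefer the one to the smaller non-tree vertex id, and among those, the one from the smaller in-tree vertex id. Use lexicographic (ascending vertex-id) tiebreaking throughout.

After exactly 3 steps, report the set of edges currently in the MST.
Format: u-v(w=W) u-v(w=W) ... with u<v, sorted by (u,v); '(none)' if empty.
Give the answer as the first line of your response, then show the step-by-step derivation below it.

0-3(w=2) 1-3(w=6) 3-4(w=3)

step 1: add edge 3-4 (w=3); MST = {3-4(w=3)}
step 2: add edge 0-3 (w=2); MST = {0-3(w=2) 3-4(w=3)}
step 3: add edge 1-3 (w=6); MST = {0-3(w=2) 1-3(w=6) 3-4(w=3)}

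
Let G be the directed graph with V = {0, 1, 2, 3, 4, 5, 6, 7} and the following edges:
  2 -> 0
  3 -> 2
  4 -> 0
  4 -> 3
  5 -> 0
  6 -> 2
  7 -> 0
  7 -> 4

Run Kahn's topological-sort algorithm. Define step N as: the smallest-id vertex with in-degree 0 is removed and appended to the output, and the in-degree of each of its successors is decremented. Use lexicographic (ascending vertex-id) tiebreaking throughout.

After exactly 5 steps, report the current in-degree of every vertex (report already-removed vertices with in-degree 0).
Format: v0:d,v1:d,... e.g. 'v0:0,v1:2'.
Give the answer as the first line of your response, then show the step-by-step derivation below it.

v0:1,v1:0,v2:1,v3:0,v4:0,v5:0,v6:0,v7:0

step 1: output 1; order=[1]; indeg=(4,0,2,1,1,0,0,0)
step 2: output 5; order=[1,5]; indeg=(3,0,2,1,1,0,0,0)
step 3: output 6; order=[1,5,6]; indeg=(3,0,1,1,1,0,0,0)
step 4: output 7; order=[1,5,6,7]; indeg=(2,0,1,1,0,0,0,0)
step 5: output 4; order=[1,5,6,7,4]; indeg=(1,0,1,0,0,0,0,0)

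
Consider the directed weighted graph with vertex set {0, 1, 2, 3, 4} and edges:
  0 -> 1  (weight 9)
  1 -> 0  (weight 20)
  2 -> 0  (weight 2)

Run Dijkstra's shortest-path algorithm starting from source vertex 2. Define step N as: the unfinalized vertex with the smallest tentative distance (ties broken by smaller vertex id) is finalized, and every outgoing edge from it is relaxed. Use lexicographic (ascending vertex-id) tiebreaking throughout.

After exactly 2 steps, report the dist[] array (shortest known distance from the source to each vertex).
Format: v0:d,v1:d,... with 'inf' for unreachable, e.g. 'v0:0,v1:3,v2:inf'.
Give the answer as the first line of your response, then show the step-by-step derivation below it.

v0:2,v1:11,v2:0,v3:inf,v4:inf

step 1: dist = v0:2,v1:inf,v2:0,v3:inf,v4:inf
step 2: dist = v0:2,v1:11,v2:0,v3:inf,v4:inf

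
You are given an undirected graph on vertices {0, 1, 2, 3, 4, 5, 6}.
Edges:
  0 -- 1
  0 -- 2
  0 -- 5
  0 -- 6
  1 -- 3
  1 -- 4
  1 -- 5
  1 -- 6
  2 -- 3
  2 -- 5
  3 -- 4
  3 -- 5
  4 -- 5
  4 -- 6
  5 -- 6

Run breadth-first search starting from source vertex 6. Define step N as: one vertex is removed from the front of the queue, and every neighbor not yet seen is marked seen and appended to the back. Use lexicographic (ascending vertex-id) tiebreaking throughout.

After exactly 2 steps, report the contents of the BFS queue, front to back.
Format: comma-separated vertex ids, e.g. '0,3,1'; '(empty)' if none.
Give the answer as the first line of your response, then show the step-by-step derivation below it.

1,4,5,2

step 1: dequeue 6; queue=[0,1,4,5]; order=6
step 2: dequeue 0; queue=[1,4,5,2]; order=6,0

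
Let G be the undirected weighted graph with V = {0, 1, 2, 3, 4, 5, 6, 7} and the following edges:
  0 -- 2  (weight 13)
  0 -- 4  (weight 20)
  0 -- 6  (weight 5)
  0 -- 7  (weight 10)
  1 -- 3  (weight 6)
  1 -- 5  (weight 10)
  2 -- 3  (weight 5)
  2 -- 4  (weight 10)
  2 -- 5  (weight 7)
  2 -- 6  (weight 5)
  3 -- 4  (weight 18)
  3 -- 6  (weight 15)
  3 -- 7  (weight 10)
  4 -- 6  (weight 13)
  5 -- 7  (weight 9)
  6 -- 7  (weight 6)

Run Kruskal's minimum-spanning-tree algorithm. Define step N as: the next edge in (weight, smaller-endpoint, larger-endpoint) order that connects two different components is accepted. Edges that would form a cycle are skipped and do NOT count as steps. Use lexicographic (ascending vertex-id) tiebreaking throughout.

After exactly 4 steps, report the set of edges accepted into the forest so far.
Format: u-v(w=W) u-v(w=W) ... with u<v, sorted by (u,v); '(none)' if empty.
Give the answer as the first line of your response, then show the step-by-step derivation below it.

0-6(w=5) 1-3(w=6) 2-3(w=5) 2-6(w=5)

step 1: add edge 0-6 (w=5); MST = {0-6(w=5)}
step 2: add edge 2-3 (w=5); MST = {0-6(w=5) 2-3(w=5)}
step 3: add edge 2-6 (w=5); MST = {0-6(w=5) 2-3(w=5) 2-6(w=5)}
step 4: add edge 1-3 (w=6); MST = {0-6(w=5) 1-3(w=6) 2-3(w=5) 2-6(w=5)}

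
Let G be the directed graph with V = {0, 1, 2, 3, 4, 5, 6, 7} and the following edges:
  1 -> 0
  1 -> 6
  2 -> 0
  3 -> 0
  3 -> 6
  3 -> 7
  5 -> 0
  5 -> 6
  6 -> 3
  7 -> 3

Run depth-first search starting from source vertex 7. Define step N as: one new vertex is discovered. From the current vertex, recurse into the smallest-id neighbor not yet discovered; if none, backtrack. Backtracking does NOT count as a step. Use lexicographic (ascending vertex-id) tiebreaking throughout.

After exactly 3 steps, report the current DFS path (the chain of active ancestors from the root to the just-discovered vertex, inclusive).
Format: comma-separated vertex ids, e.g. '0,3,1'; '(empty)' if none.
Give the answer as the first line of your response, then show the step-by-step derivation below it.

7,3,0

step 1: discover 7; path=7; order=7
step 2: discover 3; path=7>3; order=7,3
step 3: discover 0; path=7>3>0; order=7,3,0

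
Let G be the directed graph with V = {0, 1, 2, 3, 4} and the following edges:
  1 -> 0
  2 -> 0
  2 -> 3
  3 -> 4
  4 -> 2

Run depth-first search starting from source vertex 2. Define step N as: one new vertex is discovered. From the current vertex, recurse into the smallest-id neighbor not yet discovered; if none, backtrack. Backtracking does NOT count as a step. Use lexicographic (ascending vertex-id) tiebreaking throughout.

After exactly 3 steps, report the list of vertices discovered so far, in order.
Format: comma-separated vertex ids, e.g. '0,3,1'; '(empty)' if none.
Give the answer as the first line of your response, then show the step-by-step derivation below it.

2,0,3

step 1: discover 2; path=2; order=2
step 2: discover 0; path=2>0; order=2,0
step 3: discover 3; path=2>3; order=2,0,3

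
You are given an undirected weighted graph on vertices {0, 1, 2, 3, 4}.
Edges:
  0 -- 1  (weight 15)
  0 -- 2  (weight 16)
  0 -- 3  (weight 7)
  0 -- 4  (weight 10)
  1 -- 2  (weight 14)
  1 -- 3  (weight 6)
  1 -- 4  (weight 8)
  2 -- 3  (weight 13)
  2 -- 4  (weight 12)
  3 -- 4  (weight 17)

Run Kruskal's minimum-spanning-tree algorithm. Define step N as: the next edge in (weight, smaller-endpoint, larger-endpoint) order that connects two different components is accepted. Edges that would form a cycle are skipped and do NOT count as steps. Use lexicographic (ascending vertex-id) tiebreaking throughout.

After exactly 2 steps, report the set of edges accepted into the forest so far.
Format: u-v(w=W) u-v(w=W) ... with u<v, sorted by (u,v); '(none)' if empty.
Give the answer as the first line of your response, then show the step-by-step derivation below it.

0-3(w=7) 1-3(w=6)

step 1: add edge 1-3 (w=6); MST = {1-3(w=6)}
step 2: add edge 0-3 (w=7); MST = {0-3(w=7) 1-3(w=6)}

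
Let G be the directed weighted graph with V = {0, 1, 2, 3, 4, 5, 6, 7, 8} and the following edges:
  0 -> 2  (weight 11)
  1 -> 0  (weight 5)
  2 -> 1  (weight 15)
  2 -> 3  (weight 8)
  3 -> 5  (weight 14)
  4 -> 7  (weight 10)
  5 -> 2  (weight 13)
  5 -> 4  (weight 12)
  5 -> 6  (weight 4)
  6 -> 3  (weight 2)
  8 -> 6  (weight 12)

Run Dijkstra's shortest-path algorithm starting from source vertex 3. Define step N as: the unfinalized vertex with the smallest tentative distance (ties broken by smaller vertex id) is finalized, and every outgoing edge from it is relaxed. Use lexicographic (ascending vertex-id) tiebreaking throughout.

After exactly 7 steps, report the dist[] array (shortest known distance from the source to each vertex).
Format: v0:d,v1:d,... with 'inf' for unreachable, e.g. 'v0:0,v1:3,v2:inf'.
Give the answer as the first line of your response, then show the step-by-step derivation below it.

v0:47,v1:42,v2:27,v3:0,v4:26,v5:14,v6:18,v7:36,v8:inf

step 1: dist = v0:inf,v1:inf,v2:inf,v3:0,v4:inf,v5:14,v6:inf,v7:inf,v8:inf
step 2: dist = v0:inf,v1:inf,v2:27,v3:0,v4:26,v5:14,v6:18,v7:inf,v8:inf
step 3: dist = v0:inf,v1:inf,v2:27,v3:0,v4:26,v5:14,v6:18,v7:inf,v8:inf
step 4: dist = v0:inf,v1:inf,v2:27,v3:0,v4:26,v5:14,v6:18,v7:36,v8:inf
step 5: dist = v0:inf,v1:42,v2:27,v3:0,v4:26,v5:14,v6:18,v7:36,v8:inf
step 6: dist = v0:inf,v1:42,v2:27,v3:0,v4:26,v5:14,v6:18,v7:36,v8:inf
step 7: dist = v0:47,v1:42,v2:27,v3:0,v4:26,v5:14,v6:18,v7:36,v8:inf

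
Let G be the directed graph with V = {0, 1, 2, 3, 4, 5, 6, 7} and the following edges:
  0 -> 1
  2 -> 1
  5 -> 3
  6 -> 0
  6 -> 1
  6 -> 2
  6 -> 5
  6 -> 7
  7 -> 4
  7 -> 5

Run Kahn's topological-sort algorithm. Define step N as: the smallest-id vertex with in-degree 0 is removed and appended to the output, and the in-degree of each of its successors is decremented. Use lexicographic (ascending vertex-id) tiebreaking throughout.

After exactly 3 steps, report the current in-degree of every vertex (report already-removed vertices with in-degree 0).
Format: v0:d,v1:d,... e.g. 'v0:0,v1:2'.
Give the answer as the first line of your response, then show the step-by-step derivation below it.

v0:0,v1:0,v2:0,v3:1,v4:1,v5:1,v6:0,v7:0

step 1: output 6; order=[6]; indeg=(0,2,0,1,1,1,0,0)
step 2: output 0; order=[6,0]; indeg=(0,1,0,1,1,1,0,0)
step 3: output 2; order=[6,0,2]; indeg=(0,0,0,1,1,1,0,0)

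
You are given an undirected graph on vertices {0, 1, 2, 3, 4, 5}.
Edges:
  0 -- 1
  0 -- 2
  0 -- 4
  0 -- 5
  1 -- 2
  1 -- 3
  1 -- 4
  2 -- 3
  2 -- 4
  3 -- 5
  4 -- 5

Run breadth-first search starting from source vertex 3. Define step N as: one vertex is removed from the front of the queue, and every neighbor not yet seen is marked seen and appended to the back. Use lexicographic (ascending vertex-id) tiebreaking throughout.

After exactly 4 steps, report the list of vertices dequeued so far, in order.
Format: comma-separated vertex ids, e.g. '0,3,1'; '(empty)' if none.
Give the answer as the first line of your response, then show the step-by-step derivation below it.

3,1,2,5

step 1: dequeue 3; queue=[1,2,5]; order=3
step 2: dequeue 1; queue=[2,5,0,4]; order=3,1
step 3: dequeue 2; queue=[5,0,4]; order=3,1,2
step 4: dequeue 5; queue=[0,4]; order=3,1,2,5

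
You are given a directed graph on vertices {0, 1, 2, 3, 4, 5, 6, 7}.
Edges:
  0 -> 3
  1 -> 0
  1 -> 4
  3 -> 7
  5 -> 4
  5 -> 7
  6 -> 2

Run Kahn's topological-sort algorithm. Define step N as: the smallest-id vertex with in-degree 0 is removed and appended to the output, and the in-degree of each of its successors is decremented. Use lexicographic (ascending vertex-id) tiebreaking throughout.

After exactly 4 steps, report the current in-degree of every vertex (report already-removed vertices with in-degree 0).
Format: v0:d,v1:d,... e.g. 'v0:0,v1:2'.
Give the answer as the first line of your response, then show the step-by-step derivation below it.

v0:0,v1:0,v2:1,v3:0,v4:0,v5:0,v6:0,v7:0

step 1: output 1; order=[1]; indeg=(0,0,1,1,1,0,0,2)
step 2: output 0; order=[1,0]; indeg=(0,0,1,0,1,0,0,2)
step 3: output 3; order=[1,0,3]; indeg=(0,0,1,0,1,0,0,1)
step 4: output 5; order=[1,0,3,5]; indeg=(0,0,1,0,0,0,0,0)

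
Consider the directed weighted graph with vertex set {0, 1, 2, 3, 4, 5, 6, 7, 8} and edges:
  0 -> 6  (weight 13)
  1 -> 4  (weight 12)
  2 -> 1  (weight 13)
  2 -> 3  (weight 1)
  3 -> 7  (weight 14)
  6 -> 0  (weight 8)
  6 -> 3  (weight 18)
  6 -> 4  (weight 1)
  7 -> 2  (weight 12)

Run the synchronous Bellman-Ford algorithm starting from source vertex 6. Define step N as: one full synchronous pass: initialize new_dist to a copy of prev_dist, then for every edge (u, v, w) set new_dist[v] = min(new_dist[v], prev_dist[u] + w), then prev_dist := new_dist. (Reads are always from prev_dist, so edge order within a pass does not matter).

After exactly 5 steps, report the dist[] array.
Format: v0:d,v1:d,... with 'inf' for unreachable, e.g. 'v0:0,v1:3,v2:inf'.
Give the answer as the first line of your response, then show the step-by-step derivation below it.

v0:8,v1:57,v2:44,v3:18,v4:1,v5:inf,v6:0,v7:32,v8:inf

step 1: dist = v0:8,v1:inf,v2:inf,v3:18,v4:1,v5:inf,v6:0,v7:inf,v8:inf
step 2: dist = v0:8,v1:inf,v2:inf,v3:18,v4:1,v5:inf,v6:0,v7:32,v8:inf
step 3: dist = v0:8,v1:inf,v2:44,v3:18,v4:1,v5:inf,v6:0,v7:32,v8:inf
step 4: dist = v0:8,v1:57,v2:44,v3:18,v4:1,v5:inf,v6:0,v7:32,v8:inf
step 5: dist = v0:8,v1:57,v2:44,v3:18,v4:1,v5:inf,v6:0,v7:32,v8:inf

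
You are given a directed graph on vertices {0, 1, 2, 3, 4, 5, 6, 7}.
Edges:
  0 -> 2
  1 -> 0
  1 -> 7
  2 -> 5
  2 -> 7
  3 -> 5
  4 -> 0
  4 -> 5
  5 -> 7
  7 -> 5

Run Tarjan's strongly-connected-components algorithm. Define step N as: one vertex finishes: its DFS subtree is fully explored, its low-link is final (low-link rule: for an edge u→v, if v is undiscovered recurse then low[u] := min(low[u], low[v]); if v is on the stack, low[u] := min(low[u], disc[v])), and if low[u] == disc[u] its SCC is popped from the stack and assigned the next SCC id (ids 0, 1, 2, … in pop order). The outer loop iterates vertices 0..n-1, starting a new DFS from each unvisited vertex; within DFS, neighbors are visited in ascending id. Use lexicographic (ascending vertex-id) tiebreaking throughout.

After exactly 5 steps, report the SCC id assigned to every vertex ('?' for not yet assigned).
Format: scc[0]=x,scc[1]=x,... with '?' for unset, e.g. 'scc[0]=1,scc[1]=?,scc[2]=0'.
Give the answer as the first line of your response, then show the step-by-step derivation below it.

scc[0]=2,scc[1]=3,scc[2]=1,scc[3]=?,scc[4]=?,scc[5]=0,scc[6]=?,scc[7]=0

step 1: low=(low[0]=0,low[1]=?,low[2]=1,low[3]=?,low[4]=?,low[5]=2,low[6]=?,low[7]=2); scc=(scc[0]=?,scc[1]=?,scc[2]=?,scc[3]=?,scc[4]=?,scc[5]=?,scc[6]=?,scc[7]=?)
step 2: low=(low[0]=0,low[1]=?,low[2]=1,low[3]=?,low[4]=?,low[5]=2,low[6]=?,low[7]=2); scc=(scc[0]=?,scc[1]=?,scc[2]=?,scc[3]=?,scc[4]=?,scc[5]=0,scc[6]=?,scc[7]=0)
step 3: low=(low[0]=0,low[1]=?,low[2]=1,low[3]=?,low[4]=?,low[5]=2,low[6]=?,low[7]=2); scc=(scc[0]=?,scc[1]=?,scc[2]=1,scc[3]=?,scc[4]=?,scc[5]=0,scc[6]=?,scc[7]=0)
step 4: low=(low[0]=0,low[1]=?,low[2]=1,low[3]=?,low[4]=?,low[5]=2,low[6]=?,low[7]=2); scc=(scc[0]=2,scc[1]=?,scc[2]=1,scc[3]=?,scc[4]=?,scc[5]=0,scc[6]=?,scc[7]=0)
step 5: low=(low[0]=0,low[1]=4,low[2]=1,low[3]=?,low[4]=?,low[5]=2,low[6]=?,low[7]=2); scc=(scc[0]=2,scc[1]=3,scc[2]=1,scc[3]=?,scc[4]=?,scc[5]=0,scc[6]=?,scc[7]=0)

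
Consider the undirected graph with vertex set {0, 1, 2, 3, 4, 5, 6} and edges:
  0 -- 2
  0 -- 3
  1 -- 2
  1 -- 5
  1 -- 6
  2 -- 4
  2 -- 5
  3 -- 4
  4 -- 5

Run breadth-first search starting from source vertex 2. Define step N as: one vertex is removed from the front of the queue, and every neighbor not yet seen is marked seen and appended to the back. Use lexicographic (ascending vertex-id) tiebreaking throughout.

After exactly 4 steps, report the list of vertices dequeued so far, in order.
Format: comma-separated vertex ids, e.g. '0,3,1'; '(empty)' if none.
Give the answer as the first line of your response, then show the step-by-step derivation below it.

2,0,1,4

step 1: dequeue 2; queue=[0,1,4,5]; order=2
step 2: dequeue 0; queue=[1,4,5,3]; order=2,0
step 3: dequeue 1; queue=[4,5,3,6]; order=2,0,1
step 4: dequeue 4; queue=[5,3,6]; order=2,0,1,4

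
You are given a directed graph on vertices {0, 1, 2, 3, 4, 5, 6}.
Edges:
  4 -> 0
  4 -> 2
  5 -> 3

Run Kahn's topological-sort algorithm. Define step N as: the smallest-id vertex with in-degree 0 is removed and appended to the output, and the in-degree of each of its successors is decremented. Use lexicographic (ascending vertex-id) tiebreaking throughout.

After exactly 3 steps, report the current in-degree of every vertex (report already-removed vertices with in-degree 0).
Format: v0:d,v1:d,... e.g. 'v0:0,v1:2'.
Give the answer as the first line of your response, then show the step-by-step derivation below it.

v0:0,v1:0,v2:0,v3:1,v4:0,v5:0,v6:0

step 1: output 1; order=[1]; indeg=(1,0,1,1,0,0,0)
step 2: output 4; order=[1,4]; indeg=(0,0,0,1,0,0,0)
step 3: output 0; order=[1,4,0]; indeg=(0,0,0,1,0,0,0)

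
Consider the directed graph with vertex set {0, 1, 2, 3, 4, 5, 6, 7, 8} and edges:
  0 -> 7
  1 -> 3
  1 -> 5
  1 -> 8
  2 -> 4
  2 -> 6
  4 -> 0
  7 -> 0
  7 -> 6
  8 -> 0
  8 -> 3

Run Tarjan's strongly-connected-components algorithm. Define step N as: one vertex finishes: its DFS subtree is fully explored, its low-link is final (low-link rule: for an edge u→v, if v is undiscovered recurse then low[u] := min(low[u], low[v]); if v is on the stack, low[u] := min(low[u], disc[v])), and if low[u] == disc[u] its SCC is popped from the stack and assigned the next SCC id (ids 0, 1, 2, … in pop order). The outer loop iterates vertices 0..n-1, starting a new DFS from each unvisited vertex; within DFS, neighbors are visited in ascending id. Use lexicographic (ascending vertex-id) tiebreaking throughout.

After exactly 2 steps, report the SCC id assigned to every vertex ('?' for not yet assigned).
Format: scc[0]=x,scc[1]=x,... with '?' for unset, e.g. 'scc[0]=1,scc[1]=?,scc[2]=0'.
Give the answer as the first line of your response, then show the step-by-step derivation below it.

scc[0]=?,scc[1]=?,scc[2]=?,scc[3]=?,scc[4]=?,scc[5]=?,scc[6]=0,scc[7]=?,scc[8]=?

step 1: low=(low[0]=0,low[1]=?,low[2]=?,low[3]=?,low[4]=?,low[5]=?,low[6]=2,low[7]=0,low[8]=?); scc=(scc[0]=?,scc[1]=?,scc[2]=?,scc[3]=?,scc[4]=?,scc[5]=?,scc[6]=0,scc[7]=?,scc[8]=?)
step 2: low=(low[0]=0,low[1]=?,low[2]=?,low[3]=?,low[4]=?,low[5]=?,low[6]=2,low[7]=0,low[8]=?); scc=(scc[0]=?,scc[1]=?,scc[2]=?,scc[3]=?,scc[4]=?,scc[5]=?,scc[6]=0,scc[7]=?,scc[8]=?)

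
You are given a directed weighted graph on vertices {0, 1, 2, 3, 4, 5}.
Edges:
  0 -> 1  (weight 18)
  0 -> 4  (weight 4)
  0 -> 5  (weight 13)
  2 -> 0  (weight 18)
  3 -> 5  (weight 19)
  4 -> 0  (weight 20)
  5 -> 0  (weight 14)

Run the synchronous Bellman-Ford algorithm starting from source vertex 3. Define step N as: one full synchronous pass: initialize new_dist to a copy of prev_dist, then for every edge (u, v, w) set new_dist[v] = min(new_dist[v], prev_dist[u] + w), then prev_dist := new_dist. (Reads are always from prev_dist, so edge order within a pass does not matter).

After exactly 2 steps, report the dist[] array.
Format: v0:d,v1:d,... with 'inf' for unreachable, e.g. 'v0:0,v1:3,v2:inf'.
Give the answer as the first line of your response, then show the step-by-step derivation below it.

v0:33,v1:inf,v2:inf,v3:0,v4:inf,v5:19

step 1: dist = v0:inf,v1:inf,v2:inf,v3:0,v4:inf,v5:19
step 2: dist = v0:33,v1:inf,v2:inf,v3:0,v4:inf,v5:19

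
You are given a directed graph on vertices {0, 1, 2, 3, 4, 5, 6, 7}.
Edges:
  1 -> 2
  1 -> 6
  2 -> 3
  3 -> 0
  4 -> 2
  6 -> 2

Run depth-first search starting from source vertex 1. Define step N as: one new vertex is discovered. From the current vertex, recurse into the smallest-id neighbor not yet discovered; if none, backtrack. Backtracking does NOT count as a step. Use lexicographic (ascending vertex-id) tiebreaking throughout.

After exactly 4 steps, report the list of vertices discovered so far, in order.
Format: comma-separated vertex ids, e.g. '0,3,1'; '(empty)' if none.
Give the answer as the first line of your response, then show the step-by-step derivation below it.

1,2,3,0

step 1: discover 1; path=1; order=1
step 2: discover 2; path=1>2; order=1,2
step 3: discover 3; path=1>2>3; order=1,2,3
step 4: discover 0; path=1>2>3>0; order=1,2,3,0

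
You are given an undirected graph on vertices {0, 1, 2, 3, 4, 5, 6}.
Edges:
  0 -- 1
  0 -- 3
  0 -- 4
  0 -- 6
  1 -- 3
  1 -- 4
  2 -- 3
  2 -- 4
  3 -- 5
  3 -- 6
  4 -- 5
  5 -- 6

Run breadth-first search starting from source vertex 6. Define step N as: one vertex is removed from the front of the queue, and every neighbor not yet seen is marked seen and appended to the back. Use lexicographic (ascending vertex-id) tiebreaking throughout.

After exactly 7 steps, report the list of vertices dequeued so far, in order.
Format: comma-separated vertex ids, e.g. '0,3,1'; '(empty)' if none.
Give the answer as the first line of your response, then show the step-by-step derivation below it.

6,0,3,5,1,4,2

step 1: dequeue 6; queue=[0,3,5]; order=6
step 2: dequeue 0; queue=[3,5,1,4]; order=6,0
step 3: dequeue 3; queue=[5,1,4,2]; order=6,0,3
step 4: dequeue 5; queue=[1,4,2]; order=6,0,3,5
step 5: dequeue 1; queue=[4,2]; order=6,0,3,5,1
step 6: dequeue 4; queue=[2]; order=6,0,3,5,1,4
step 7: dequeue 2; queue=[(empty)]; order=6,0,3,5,1,4,2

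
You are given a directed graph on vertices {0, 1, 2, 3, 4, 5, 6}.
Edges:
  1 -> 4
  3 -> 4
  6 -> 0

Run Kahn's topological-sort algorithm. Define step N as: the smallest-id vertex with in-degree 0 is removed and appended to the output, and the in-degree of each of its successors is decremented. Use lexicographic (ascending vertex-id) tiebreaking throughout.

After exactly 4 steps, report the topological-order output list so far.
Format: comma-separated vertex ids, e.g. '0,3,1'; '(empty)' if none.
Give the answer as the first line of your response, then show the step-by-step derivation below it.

1,2,3,4

step 1: output 1; order=[1]; indeg=(1,0,0,0,1,0,0)
step 2: output 2; order=[1,2]; indeg=(1,0,0,0,1,0,0)
step 3: output 3; order=[1,2,3]; indeg=(1,0,0,0,0,0,0)
step 4: output 4; order=[1,2,3,4]; indeg=(1,0,0,0,0,0,0)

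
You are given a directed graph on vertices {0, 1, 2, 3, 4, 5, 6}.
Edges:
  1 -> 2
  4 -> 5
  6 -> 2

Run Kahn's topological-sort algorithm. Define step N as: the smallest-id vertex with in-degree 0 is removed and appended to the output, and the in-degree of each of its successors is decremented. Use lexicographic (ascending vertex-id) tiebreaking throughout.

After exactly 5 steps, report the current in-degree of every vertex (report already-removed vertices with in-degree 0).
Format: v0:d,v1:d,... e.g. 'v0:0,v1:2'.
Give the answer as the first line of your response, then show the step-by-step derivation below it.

v0:0,v1:0,v2:1,v3:0,v4:0,v5:0,v6:0

step 1: output 0; order=[0]; indeg=(0,0,2,0,0,1,0)
step 2: output 1; order=[0,1]; indeg=(0,0,1,0,0,1,0)
step 3: output 3; order=[0,1,3]; indeg=(0,0,1,0,0,1,0)
step 4: output 4; order=[0,1,3,4]; indeg=(0,0,1,0,0,0,0)
step 5: output 5; order=[0,1,3,4,5]; indeg=(0,0,1,0,0,0,0)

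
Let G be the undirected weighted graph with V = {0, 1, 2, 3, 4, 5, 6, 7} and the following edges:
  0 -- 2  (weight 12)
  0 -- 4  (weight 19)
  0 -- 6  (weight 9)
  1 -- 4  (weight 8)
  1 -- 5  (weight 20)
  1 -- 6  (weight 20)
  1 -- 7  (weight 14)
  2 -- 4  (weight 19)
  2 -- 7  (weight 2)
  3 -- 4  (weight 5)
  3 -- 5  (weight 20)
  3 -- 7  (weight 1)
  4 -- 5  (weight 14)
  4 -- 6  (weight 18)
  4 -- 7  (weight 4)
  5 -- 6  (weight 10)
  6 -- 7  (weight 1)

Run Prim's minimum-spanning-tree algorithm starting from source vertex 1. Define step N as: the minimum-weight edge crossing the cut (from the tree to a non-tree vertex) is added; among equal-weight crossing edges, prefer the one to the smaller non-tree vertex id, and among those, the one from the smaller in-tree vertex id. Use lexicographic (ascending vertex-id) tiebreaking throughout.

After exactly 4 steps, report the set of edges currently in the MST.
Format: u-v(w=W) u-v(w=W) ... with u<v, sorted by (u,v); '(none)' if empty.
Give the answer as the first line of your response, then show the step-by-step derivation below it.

1-4(w=8) 3-7(w=1) 4-7(w=4) 6-7(w=1)

step 1: add edge 1-4 (w=8); MST = {1-4(w=8)}
step 2: add edge 4-7 (w=4); MST = {1-4(w=8) 4-7(w=4)}
step 3: add edge 3-7 (w=1); MST = {1-4(w=8) 3-7(w=1) 4-7(w=4)}
step 4: add edge 6-7 (w=1); MST = {1-4(w=8) 3-7(w=1) 4-7(w=4) 6-7(w=1)}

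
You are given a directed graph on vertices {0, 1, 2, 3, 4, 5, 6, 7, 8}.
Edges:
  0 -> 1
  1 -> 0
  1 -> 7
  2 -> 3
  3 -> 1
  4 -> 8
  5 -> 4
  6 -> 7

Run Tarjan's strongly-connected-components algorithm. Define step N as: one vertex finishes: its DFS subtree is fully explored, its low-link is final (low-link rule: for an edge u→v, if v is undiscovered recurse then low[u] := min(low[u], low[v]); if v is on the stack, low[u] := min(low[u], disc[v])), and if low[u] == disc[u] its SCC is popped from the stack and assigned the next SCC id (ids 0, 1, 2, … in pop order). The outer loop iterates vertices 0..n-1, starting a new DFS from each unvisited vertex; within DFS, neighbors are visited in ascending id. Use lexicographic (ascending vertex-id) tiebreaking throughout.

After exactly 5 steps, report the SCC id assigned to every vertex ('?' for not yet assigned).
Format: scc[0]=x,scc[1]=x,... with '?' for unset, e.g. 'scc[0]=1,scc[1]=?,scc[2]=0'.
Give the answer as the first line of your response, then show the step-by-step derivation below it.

scc[0]=1,scc[1]=1,scc[2]=3,scc[3]=2,scc[4]=?,scc[5]=?,scc[6]=?,scc[7]=0,scc[8]=?

step 1: low=(low[0]=0,low[1]=0,low[2]=?,low[3]=?,low[4]=?,low[5]=?,low[6]=?,low[7]=2,low[8]=?); scc=(scc[0]=?,scc[1]=?,scc[2]=?,scc[3]=?,scc[4]=?,scc[5]=?,scc[6]=?,scc[7]=0,scc[8]=?)
step 2: low=(low[0]=0,low[1]=0,low[2]=?,low[3]=?,low[4]=?,low[5]=?,low[6]=?,low[7]=2,low[8]=?); scc=(scc[0]=?,scc[1]=?,scc[2]=?,scc[3]=?,scc[4]=?,scc[5]=?,scc[6]=?,scc[7]=0,scc[8]=?)
step 3: low=(low[0]=0,low[1]=0,low[2]=?,low[3]=?,low[4]=?,low[5]=?,low[6]=?,low[7]=2,low[8]=?); scc=(scc[0]=1,scc[1]=1,scc[2]=?,scc[3]=?,scc[4]=?,scc[5]=?,scc[6]=?,scc[7]=0,scc[8]=?)
step 4: low=(low[0]=0,low[1]=0,low[2]=3,low[3]=4,low[4]=?,low[5]=?,low[6]=?,low[7]=2,low[8]=?); scc=(scc[0]=1,scc[1]=1,scc[2]=?,scc[3]=2,scc[4]=?,scc[5]=?,scc[6]=?,scc[7]=0,scc[8]=?)
step 5: low=(low[0]=0,low[1]=0,low[2]=3,low[3]=4,low[4]=?,low[5]=?,low[6]=?,low[7]=2,low[8]=?); scc=(scc[0]=1,scc[1]=1,scc[2]=3,scc[3]=2,scc[4]=?,scc[5]=?,scc[6]=?,scc[7]=0,scc[8]=?)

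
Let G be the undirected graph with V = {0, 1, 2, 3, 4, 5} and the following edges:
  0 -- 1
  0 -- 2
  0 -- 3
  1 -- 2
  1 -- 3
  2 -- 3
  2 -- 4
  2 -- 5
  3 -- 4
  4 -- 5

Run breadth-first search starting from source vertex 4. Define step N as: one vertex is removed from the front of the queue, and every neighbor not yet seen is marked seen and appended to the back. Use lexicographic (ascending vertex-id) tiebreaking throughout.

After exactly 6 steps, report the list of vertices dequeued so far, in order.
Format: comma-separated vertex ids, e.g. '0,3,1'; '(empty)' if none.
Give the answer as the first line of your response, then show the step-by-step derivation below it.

4,2,3,5,0,1

step 1: dequeue 4; queue=[2,3,5]; order=4
step 2: dequeue 2; queue=[3,5,0,1]; order=4,2
step 3: dequeue 3; queue=[5,0,1]; order=4,2,3
step 4: dequeue 5; queue=[0,1]; order=4,2,3,5
step 5: dequeue 0; queue=[1]; order=4,2,3,5,0
step 6: dequeue 1; queue=[(empty)]; order=4,2,3,5,0,1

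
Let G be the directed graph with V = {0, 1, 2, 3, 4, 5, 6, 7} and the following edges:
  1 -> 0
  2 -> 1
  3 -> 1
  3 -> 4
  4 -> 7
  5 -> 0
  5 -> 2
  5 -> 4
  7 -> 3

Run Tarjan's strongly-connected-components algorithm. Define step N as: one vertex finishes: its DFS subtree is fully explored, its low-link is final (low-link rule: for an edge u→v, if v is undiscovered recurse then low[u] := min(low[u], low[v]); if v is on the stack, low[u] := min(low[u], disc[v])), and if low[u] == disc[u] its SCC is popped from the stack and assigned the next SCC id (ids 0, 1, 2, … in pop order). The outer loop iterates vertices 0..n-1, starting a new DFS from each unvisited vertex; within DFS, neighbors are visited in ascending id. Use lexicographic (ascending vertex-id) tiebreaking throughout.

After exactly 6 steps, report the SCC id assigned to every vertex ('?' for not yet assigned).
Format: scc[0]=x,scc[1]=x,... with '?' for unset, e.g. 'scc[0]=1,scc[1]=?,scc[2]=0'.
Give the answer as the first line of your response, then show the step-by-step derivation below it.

scc[0]=0,scc[1]=1,scc[2]=2,scc[3]=3,scc[4]=3,scc[5]=?,scc[6]=?,scc[7]=3

step 1: low=(low[0]=0,low[1]=?,low[2]=?,low[3]=?,low[4]=?,low[5]=?,low[6]=?,low[7]=?); scc=(scc[0]=0,scc[1]=?,scc[2]=?,scc[3]=?,scc[4]=?,scc[5]=?,scc[6]=?,scc[7]=?)
step 2: low=(low[0]=0,low[1]=1,low[2]=?,low[3]=?,low[4]=?,low[5]=?,low[6]=?,low[7]=?); scc=(scc[0]=0,scc[1]=1,scc[2]=?,scc[3]=?,scc[4]=?,scc[5]=?,scc[6]=?,scc[7]=?)
step 3: low=(low[0]=0,low[1]=1,low[2]=2,low[3]=?,low[4]=?,low[5]=?,low[6]=?,low[7]=?); scc=(scc[0]=0,scc[1]=1,scc[2]=2,scc[3]=?,scc[4]=?,scc[5]=?,scc[6]=?,scc[7]=?)
step 4: low=(low[0]=0,low[1]=1,low[2]=2,low[3]=3,low[4]=4,low[5]=?,low[6]=?,low[7]=3); scc=(scc[0]=0,scc[1]=1,scc[2]=2,scc[3]=?,scc[4]=?,scc[5]=?,scc[6]=?,scc[7]=?)
step 5: low=(low[0]=0,low[1]=1,low[2]=2,low[3]=3,low[4]=3,low[5]=?,low[6]=?,low[7]=3); scc=(scc[0]=0,scc[1]=1,scc[2]=2,scc[3]=?,scc[4]=?,scc[5]=?,scc[6]=?,scc[7]=?)
step 6: low=(low[0]=0,low[1]=1,low[2]=2,low[3]=3,low[4]=3,low[5]=?,low[6]=?,low[7]=3); scc=(scc[0]=0,scc[1]=1,scc[2]=2,scc[3]=3,scc[4]=3,scc[5]=?,scc[6]=?,scc[7]=3)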